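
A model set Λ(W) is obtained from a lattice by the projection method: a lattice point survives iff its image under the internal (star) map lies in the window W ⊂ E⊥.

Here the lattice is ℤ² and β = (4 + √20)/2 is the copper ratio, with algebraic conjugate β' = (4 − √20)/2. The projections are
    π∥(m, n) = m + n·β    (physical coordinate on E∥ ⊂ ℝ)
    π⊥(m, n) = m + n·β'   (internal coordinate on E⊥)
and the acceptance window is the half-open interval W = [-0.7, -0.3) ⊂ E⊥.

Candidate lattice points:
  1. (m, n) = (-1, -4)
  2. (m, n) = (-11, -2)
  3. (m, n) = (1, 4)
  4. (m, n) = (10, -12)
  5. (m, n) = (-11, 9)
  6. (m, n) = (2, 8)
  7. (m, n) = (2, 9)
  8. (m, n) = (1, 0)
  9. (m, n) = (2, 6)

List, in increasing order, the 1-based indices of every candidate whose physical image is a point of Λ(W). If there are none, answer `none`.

β' = (4−√20)/2 ≈ -0.2361.
[1] lift (-1,-4): star map gives -0.0557; window check -0.7 ≤ -0.0557 < -0.3 is false → out
[2] lift (-11,-2): star map gives -10.5279; window check -0.7 ≤ -10.5279 < -0.3 is false → out
[3] lift (1,4): star map gives 0.0557; window check -0.7 ≤ 0.0557 < -0.3 is false → out
[4] lift (10,-12): star map gives 12.8328; window check -0.7 ≤ 12.8328 < -0.3 is false → out
[5] lift (-11,9): star map gives -13.1246; window check -0.7 ≤ -13.1246 < -0.3 is false → out
[6] lift (2,8): star map gives 0.1115; window check -0.7 ≤ 0.1115 < -0.3 is false → out
[7] lift (2,9): star map gives -0.1246; window check -0.7 ≤ -0.1246 < -0.3 is false → out
[8] lift (1,0): star map gives 1.0000; window check -0.7 ≤ 1.0000 < -0.3 is false → out
[9] lift (2,6): star map gives 0.5836; window check -0.7 ≤ 0.5836 < -0.3 is false → out

none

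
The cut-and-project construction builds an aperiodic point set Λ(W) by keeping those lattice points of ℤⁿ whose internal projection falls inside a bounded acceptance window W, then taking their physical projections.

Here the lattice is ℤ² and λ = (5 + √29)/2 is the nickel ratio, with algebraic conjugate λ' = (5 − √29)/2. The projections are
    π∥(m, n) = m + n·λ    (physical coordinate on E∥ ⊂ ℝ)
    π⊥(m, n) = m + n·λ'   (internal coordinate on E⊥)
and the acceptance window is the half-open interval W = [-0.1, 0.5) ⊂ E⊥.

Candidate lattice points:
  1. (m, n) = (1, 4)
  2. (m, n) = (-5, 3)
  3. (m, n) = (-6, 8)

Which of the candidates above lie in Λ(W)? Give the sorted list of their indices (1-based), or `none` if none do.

Numerically λ ≈ 5.19258 and λ' = −1/λ ≈ -0.19258.
[1] lift (1,4): star map gives 0.22967; window check -0.1 ≤ 0.22967 < 0.5 is true → IN Λ
[2] lift (-5,3): star map gives -5.57775; window check -0.1 ≤ -5.57775 < 0.5 is false → out
[3] lift (-6,8): star map gives -7.54066; window check -0.1 ≤ -7.54066 < 0.5 is false → out

1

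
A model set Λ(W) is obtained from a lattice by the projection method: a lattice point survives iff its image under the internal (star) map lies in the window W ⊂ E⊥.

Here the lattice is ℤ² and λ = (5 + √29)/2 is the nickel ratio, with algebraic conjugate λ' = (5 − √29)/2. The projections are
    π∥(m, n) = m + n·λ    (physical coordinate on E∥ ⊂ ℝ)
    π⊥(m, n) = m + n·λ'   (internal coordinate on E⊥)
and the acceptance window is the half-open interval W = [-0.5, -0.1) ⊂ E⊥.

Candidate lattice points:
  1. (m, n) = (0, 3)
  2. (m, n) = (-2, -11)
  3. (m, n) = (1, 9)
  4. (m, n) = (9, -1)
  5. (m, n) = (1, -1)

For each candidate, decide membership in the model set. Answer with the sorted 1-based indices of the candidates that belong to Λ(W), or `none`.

λ' = (5−√29)/2 ≈ -0.19258.
[1] lift (0,3): star map gives -0.57775; window check -0.5 ≤ -0.57775 < -0.1 is false → out
[2] lift (-2,-11): star map gives 0.11841; window check -0.5 ≤ 0.11841 < -0.1 is false → out
[3] lift (1,9): star map gives -0.73324; window check -0.5 ≤ -0.73324 < -0.1 is false → out
[4] lift (9,-1): star map gives 9.19258; window check -0.5 ≤ 9.19258 < -0.1 is false → out
[5] lift (1,-1): star map gives 1.19258; window check -0.5 ≤ 1.19258 < -0.1 is false → out

none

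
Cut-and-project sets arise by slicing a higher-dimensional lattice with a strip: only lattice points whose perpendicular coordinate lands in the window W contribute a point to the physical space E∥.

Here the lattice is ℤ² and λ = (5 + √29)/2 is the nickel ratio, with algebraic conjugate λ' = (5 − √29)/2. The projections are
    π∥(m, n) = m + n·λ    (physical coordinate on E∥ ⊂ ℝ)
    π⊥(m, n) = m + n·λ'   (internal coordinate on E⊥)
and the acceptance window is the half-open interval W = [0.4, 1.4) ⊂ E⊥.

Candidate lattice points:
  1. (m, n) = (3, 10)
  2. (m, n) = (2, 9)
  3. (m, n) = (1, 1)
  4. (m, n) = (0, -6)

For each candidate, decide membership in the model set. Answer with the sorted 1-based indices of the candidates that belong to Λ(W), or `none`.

Numerically λ ≈ 5.192582 and λ' = −1/λ ≈ -0.192582.
[1] lift (3,10): star map gives 1.074176; window check 0.4 ≤ 1.074176 < 1.4 is true → IN Λ
[2] lift (2,9): star map gives 0.266758; window check 0.4 ≤ 0.266758 < 1.4 is false → out
[3] lift (1,1): star map gives 0.807418; window check 0.4 ≤ 0.807418 < 1.4 is true → IN Λ
[4] lift (0,-6): star map gives 1.155494; window check 0.4 ≤ 1.155494 < 1.4 is true → IN Λ

1, 3, 4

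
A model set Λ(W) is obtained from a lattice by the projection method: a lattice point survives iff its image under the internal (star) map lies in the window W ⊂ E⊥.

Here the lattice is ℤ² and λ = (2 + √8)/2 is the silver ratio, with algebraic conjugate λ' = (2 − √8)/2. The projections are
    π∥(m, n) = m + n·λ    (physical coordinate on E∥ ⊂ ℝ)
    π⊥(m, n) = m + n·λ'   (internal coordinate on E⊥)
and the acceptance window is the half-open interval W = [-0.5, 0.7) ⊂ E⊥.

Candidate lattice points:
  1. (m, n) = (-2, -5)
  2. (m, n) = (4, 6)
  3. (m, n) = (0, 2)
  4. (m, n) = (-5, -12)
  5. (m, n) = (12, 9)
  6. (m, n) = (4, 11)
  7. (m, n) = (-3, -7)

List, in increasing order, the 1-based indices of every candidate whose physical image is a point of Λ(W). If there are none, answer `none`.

Compute λ' = (2−√8)/2 = -0.41421, so π⊥(m,n) = m -0.41421·n.
candidate 1: (m,n)=(-2,-5) → π∥ = -2-5·λ ≈ -14.07107, π⊥ = -2-5·λ' ≈ 0.07107 ∈ [-0.5, 0.7) ⇒ IN Λ
candidate 2: (m,n)=(4,6) → π∥ = 4+6·λ ≈ 18.48528, π⊥ = 4+6·λ' ≈ 1.51472 ∉ [-0.5, 0.7) ⇒ out
candidate 3: (m,n)=(0,2) → π∥ = 0+2·λ ≈ 4.82843, π⊥ = 0+2·λ' ≈ -0.82843 ∉ [-0.5, 0.7) ⇒ out
candidate 4: (m,n)=(-5,-12) → π∥ = -5-12·λ ≈ -33.97056, π⊥ = -5-12·λ' ≈ -0.02944 ∈ [-0.5, 0.7) ⇒ IN Λ
candidate 5: (m,n)=(12,9) → π∥ = 12+9·λ ≈ 33.72792, π⊥ = 12+9·λ' ≈ 8.27208 ∉ [-0.5, 0.7) ⇒ out
candidate 6: (m,n)=(4,11) → π∥ = 4+11·λ ≈ 30.55635, π⊥ = 4+11·λ' ≈ -0.55635 ∉ [-0.5, 0.7) ⇒ out
candidate 7: (m,n)=(-3,-7) → π∥ = -3-7·λ ≈ -19.89949, π⊥ = -3-7·λ' ≈ -0.10051 ∈ [-0.5, 0.7) ⇒ IN Λ

1, 4, 7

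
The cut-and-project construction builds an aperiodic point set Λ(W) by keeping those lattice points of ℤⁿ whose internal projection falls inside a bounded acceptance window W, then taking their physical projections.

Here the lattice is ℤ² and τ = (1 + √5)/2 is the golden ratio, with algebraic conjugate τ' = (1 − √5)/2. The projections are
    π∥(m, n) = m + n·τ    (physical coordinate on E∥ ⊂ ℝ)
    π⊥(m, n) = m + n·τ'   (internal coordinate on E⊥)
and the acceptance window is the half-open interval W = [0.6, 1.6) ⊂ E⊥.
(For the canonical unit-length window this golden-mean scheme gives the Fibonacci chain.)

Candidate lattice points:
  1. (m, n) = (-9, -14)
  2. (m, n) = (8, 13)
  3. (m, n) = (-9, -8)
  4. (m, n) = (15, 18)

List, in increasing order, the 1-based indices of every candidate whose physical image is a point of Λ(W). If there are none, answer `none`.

none

Numerically τ ≈ 1.618034 and τ' = −1/τ ≈ -0.618034.
[1] lift (-9,-14): star map gives -0.347524; window check 0.6 ≤ -0.347524 < 1.6 is false → out
[2] lift (8,13): star map gives -0.034442; window check 0.6 ≤ -0.034442 < 1.6 is false → out
[3] lift (-9,-8): star map gives -4.055728; window check 0.6 ≤ -4.055728 < 1.6 is false → out
[4] lift (15,18): star map gives 3.875388; window check 0.6 ≤ 3.875388 < 1.6 is false → out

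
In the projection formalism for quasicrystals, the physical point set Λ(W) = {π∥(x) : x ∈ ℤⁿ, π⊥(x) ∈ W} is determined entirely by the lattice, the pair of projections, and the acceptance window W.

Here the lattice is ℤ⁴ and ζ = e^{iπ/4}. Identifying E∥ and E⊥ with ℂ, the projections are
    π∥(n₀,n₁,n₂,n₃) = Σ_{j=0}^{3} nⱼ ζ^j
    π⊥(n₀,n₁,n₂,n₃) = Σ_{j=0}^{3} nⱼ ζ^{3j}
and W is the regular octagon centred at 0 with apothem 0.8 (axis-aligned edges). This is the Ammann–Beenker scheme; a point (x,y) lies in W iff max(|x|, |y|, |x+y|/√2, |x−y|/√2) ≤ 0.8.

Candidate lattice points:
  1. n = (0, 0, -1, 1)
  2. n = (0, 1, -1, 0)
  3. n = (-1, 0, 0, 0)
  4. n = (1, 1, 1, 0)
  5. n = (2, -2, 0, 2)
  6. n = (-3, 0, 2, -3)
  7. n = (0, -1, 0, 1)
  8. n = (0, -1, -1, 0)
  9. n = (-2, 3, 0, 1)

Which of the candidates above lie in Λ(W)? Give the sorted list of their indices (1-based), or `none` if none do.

4, 8

With ζ = e^{iπ/4} the internal vectors are ζ^0,ζ^3,ζ^6,ζ^9.
#1 (0, 0, -1, 1): internal (0.70711, 1.70711); octagon support 1.70711 vs apothem 0.8 → ∉ W
#2 (0, 1, -1, 0): internal (-0.70711, 1.70711); octagon support 1.70711 vs apothem 0.8 → ∉ W
#3 (-1, 0, 0, 0): internal (-1.00000, 0.00000); octagon support 1.00000 vs apothem 0.8 → ∉ W
#4 (1, 1, 1, 0): internal (0.29289, -0.29289); octagon support 0.41421 vs apothem 0.8 → ∈ W
#5 (2, -2, 0, 2): internal (4.82843, 0.00000); octagon support 4.82843 vs apothem 0.8 → ∉ W
#6 (-3, 0, 2, -3): internal (-5.12132, -4.12132); octagon support 6.53553 vs apothem 0.8 → ∉ W
#7 (0, -1, 0, 1): internal (1.41421, 0.00000); octagon support 1.41421 vs apothem 0.8 → ∉ W
#8 (0, -1, -1, 0): internal (0.70711, 0.29289); octagon support 0.70711 vs apothem 0.8 → ∈ W
#9 (-2, 3, 0, 1): internal (-3.41421, 2.82843); octagon support 4.41421 vs apothem 0.8 → ∉ W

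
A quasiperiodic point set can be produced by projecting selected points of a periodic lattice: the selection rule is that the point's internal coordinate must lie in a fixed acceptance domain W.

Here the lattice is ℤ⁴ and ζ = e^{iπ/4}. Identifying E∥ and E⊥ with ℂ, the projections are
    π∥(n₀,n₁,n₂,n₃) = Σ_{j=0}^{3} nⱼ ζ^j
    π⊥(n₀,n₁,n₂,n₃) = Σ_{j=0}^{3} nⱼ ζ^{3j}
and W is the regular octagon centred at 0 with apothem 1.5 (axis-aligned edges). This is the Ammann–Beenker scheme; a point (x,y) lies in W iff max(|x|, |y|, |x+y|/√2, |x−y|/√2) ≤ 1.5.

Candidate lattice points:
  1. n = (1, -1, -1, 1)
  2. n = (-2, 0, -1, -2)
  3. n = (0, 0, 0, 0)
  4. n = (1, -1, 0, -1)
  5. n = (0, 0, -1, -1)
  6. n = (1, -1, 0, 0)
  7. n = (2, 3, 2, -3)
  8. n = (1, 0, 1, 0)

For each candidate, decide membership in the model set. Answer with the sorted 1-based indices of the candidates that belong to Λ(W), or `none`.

3, 5, 8

With ζ = e^{iπ/4} the internal vectors are ζ^0,ζ^3,ζ^6,ζ^9.
candidate 1: n = (1, -1, -1, 1) → π⊥ ≈ (+2.4142, +1.0000); max(|x|,|y|,|x±y|/√2) = 2.4142 > 1.5 ⇒ ∉ W
candidate 2: n = (-2, 0, -1, -2) → π⊥ ≈ (-3.4142, -0.4142); max(|x|,|y|,|x±y|/√2) = 3.4142 > 1.5 ⇒ ∉ W
candidate 3: n = (0, 0, 0, 0) → π⊥ ≈ (+0.0000, +0.0000); max(|x|,|y|,|x±y|/√2) = 0.0000 ≤ 1.5 ⇒ ∈ W
candidate 4: n = (1, -1, 0, -1) → π⊥ ≈ (+1.0000, -1.4142); max(|x|,|y|,|x±y|/√2) = 1.7071 > 1.5 ⇒ ∉ W
candidate 5: n = (0, 0, -1, -1) → π⊥ ≈ (-0.7071, +0.2929); max(|x|,|y|,|x±y|/√2) = 0.7071 ≤ 1.5 ⇒ ∈ W
candidate 6: n = (1, -1, 0, 0) → π⊥ ≈ (+1.7071, -0.7071); max(|x|,|y|,|x±y|/√2) = 1.7071 > 1.5 ⇒ ∉ W
candidate 7: n = (2, 3, 2, -3) → π⊥ ≈ (-2.2426, -2.0000); max(|x|,|y|,|x±y|/√2) = 3.0000 > 1.5 ⇒ ∉ W
candidate 8: n = (1, 0, 1, 0) → π⊥ ≈ (+1.0000, -1.0000); max(|x|,|y|,|x±y|/√2) = 1.4142 ≤ 1.5 ⇒ ∈ W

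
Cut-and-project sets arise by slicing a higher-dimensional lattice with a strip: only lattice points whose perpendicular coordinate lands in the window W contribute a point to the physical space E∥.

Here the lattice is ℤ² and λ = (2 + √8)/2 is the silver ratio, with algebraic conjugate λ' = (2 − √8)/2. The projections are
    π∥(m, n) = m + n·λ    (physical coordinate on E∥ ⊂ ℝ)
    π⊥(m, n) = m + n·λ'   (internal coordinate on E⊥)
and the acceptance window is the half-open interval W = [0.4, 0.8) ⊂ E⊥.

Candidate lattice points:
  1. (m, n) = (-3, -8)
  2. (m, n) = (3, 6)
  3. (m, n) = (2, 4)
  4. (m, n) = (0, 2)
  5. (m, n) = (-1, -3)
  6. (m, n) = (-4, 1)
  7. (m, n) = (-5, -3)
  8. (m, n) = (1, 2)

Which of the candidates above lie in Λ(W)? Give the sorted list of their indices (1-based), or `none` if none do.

2

λ' = (2−√8)/2 ≈ -0.4142.
#1 (-3,-8): internal coord -3 + (-8)·λ' = +0.3137; +0.3137 ∉ [0.4, 0.8) → out
#2 (3,6): internal coord 3 + (6)·λ' = +0.5147; +0.5147 ∈ [0.4, 0.8) → IN Λ
#3 (2,4): internal coord 2 + (4)·λ' = +0.3431; +0.3431 ∉ [0.4, 0.8) → out
#4 (0,2): internal coord 0 + (2)·λ' = -0.8284; -0.8284 ∉ [0.4, 0.8) → out
#5 (-1,-3): internal coord -1 + (-3)·λ' = +0.2426; +0.2426 ∉ [0.4, 0.8) → out
#6 (-4,1): internal coord -4 + (1)·λ' = -4.4142; -4.4142 ∉ [0.4, 0.8) → out
#7 (-5,-3): internal coord -5 + (-3)·λ' = -3.7574; -3.7574 ∉ [0.4, 0.8) → out
#8 (1,2): internal coord 1 + (2)·λ' = +0.1716; +0.1716 ∉ [0.4, 0.8) → out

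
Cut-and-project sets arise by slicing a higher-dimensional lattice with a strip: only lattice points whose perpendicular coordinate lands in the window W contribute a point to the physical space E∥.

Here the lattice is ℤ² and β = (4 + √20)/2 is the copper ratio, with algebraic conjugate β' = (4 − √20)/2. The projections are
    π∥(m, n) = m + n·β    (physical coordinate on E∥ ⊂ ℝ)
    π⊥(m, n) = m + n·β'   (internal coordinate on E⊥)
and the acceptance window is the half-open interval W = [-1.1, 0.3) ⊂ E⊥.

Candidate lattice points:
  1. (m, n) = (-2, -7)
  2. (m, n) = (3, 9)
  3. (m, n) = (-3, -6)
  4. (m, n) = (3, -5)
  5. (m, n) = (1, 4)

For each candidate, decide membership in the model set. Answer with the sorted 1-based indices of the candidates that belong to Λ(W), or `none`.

Compute β' = (4−√20)/2 = -0.236068, so π⊥(m,n) = m -0.236068·n.
candidate 1: (m,n)=(-2,-7) → π∥ = -2-7·β ≈ -31.652476, π⊥ = -2-7·β' ≈ -0.347524 ∈ [-1.1, 0.3) ⇒ IN Λ
candidate 2: (m,n)=(3,9) → π∥ = 3+9·β ≈ 41.124612, π⊥ = 3+9·β' ≈ 0.875388 ∉ [-1.1, 0.3) ⇒ out
candidate 3: (m,n)=(-3,-6) → π∥ = -3-6·β ≈ -28.416408, π⊥ = -3-6·β' ≈ -1.583592 ∉ [-1.1, 0.3) ⇒ out
candidate 4: (m,n)=(3,-5) → π∥ = 3-5·β ≈ -18.180340, π⊥ = 3-5·β' ≈ 4.180340 ∉ [-1.1, 0.3) ⇒ out
candidate 5: (m,n)=(1,4) → π∥ = 1+4·β ≈ 17.944272, π⊥ = 1+4·β' ≈ 0.055728 ∈ [-1.1, 0.3) ⇒ IN Λ

1, 5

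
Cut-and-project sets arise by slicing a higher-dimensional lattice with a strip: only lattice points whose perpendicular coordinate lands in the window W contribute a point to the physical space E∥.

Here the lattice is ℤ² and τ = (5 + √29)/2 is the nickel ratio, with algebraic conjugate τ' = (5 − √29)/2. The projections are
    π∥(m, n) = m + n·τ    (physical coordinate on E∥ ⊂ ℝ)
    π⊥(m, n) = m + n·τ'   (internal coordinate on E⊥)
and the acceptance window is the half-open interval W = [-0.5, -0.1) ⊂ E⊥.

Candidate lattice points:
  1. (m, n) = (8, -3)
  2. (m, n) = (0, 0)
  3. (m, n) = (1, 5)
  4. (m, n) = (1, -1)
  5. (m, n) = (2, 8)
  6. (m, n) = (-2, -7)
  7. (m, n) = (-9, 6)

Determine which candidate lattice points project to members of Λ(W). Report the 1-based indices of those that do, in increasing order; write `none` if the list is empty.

none

τ' = (5−√29)/2 ≈ -0.1926.
candidate 1: (m,n)=(8,-3) → π∥ = 8-3·τ ≈ -7.5777, π⊥ = 8-3·τ' ≈ 8.5777 ∉ [-0.5, -0.1) ⇒ out
candidate 2: (m,n)=(0,0) → π∥ = 0+0·τ ≈ 0.0000, π⊥ = 0+0·τ' ≈ 0.0000 ∉ [-0.5, -0.1) ⇒ out
candidate 3: (m,n)=(1,5) → π∥ = 1+5·τ ≈ 26.9629, π⊥ = 1+5·τ' ≈ 0.0371 ∉ [-0.5, -0.1) ⇒ out
candidate 4: (m,n)=(1,-1) → π∥ = 1-1·τ ≈ -4.1926, π⊥ = 1-1·τ' ≈ 1.1926 ∉ [-0.5, -0.1) ⇒ out
candidate 5: (m,n)=(2,8) → π∥ = 2+8·τ ≈ 43.5407, π⊥ = 2+8·τ' ≈ 0.4593 ∉ [-0.5, -0.1) ⇒ out
candidate 6: (m,n)=(-2,-7) → π∥ = -2-7·τ ≈ -38.3481, π⊥ = -2-7·τ' ≈ -0.6519 ∉ [-0.5, -0.1) ⇒ out
candidate 7: (m,n)=(-9,6) → π∥ = -9+6·τ ≈ 22.1555, π⊥ = -9+6·τ' ≈ -10.1555 ∉ [-0.5, -0.1) ⇒ out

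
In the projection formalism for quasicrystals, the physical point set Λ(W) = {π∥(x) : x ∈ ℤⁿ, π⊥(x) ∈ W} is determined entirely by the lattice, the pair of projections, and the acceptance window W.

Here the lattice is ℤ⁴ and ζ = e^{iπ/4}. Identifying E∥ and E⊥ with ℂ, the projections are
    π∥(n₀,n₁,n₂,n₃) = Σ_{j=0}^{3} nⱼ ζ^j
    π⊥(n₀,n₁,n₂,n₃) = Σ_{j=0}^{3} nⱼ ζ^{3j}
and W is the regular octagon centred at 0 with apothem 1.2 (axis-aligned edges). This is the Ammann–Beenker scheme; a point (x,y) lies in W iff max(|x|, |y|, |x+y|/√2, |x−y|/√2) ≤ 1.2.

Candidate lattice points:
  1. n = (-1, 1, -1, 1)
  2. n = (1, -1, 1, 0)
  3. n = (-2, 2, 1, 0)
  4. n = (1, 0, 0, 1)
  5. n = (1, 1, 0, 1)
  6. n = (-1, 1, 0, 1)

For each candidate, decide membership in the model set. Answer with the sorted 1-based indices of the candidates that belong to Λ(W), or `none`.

With ζ = e^{iπ/4} the internal vectors are ζ^0,ζ^3,ζ^6,ζ^9.
candidate 1: n = (-1, 1, -1, 1) → π⊥ ≈ (-1.00000, +2.41421); max(|x|,|y|,|x±y|/√2) = 2.41421 > 1.2 ⇒ ∉ W
candidate 2: n = (1, -1, 1, 0) → π⊥ ≈ (+1.70711, -1.70711); max(|x|,|y|,|x±y|/√2) = 2.41421 > 1.2 ⇒ ∉ W
candidate 3: n = (-2, 2, 1, 0) → π⊥ ≈ (-3.41421, +0.41421); max(|x|,|y|,|x±y|/√2) = 3.41421 > 1.2 ⇒ ∉ W
candidate 4: n = (1, 0, 0, 1) → π⊥ ≈ (+1.70711, +0.70711); max(|x|,|y|,|x±y|/√2) = 1.70711 > 1.2 ⇒ ∉ W
candidate 5: n = (1, 1, 0, 1) → π⊥ ≈ (+1.00000, +1.41421); max(|x|,|y|,|x±y|/√2) = 1.70711 > 1.2 ⇒ ∉ W
candidate 6: n = (-1, 1, 0, 1) → π⊥ ≈ (-1.00000, +1.41421); max(|x|,|y|,|x±y|/√2) = 1.70711 > 1.2 ⇒ ∉ W

none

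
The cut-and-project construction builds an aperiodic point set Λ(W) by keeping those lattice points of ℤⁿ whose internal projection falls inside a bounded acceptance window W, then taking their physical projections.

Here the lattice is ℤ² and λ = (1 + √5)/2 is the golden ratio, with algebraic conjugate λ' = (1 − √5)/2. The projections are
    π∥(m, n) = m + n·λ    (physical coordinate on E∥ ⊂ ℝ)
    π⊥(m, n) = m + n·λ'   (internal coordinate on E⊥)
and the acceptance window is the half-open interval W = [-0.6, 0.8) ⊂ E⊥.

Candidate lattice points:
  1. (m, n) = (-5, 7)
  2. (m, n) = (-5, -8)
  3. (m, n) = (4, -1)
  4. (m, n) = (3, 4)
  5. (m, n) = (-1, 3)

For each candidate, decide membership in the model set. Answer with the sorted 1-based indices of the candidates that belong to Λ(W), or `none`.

Numerically λ ≈ 1.618034 and λ' = −1/λ ≈ -0.618034.
[1] lift (-5,7): star map gives -9.326238; window check -0.6 ≤ -9.326238 < 0.8 is false → out
[2] lift (-5,-8): star map gives -0.055728; window check -0.6 ≤ -0.055728 < 0.8 is true → IN Λ
[3] lift (4,-1): star map gives 4.618034; window check -0.6 ≤ 4.618034 < 0.8 is false → out
[4] lift (3,4): star map gives 0.527864; window check -0.6 ≤ 0.527864 < 0.8 is true → IN Λ
[5] lift (-1,3): star map gives -2.854102; window check -0.6 ≤ -2.854102 < 0.8 is false → out

2, 4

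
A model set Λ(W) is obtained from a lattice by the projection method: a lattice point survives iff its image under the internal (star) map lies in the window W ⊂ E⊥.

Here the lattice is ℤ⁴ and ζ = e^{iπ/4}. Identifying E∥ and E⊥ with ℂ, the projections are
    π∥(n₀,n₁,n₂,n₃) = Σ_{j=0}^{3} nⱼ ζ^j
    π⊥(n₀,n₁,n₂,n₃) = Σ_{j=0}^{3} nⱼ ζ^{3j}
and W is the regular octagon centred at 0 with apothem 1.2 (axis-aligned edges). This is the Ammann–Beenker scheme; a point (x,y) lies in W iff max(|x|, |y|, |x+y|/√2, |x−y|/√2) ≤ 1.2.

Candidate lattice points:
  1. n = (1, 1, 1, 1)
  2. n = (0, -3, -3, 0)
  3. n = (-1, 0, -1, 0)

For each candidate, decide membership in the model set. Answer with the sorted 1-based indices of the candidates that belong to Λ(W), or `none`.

1

Internal map: ζ^{3j} for j=0..3 gives (1,0), (−√2/2,√2/2), (0,−1), (√2/2,√2/2).
#1 (1, 1, 1, 1): internal (1.0000, 0.4142); octagon support 1.0000 vs apothem 1.2 → ∈ W
#2 (0, -3, -3, 0): internal (2.1213, 0.8787); octagon support 2.1213 vs apothem 1.2 → ∉ W
#3 (-1, 0, -1, 0): internal (-1.0000, 1.0000); octagon support 1.4142 vs apothem 1.2 → ∉ W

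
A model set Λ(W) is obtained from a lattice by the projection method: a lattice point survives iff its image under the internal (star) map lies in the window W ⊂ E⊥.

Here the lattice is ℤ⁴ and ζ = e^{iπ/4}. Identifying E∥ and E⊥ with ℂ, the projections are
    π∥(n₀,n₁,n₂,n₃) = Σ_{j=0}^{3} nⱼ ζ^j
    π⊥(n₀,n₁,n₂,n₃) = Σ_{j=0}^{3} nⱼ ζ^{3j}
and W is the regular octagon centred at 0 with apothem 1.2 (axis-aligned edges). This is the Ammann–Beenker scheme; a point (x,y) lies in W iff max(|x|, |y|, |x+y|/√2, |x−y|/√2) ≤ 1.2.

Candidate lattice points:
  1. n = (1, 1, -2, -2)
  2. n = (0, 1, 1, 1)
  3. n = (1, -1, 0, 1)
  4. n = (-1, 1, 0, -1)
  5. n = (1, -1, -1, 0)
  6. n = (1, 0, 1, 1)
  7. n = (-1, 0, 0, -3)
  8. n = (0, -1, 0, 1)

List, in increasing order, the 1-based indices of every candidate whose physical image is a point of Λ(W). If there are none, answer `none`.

2

Internal map: ζ^{3j} for j=0..3 gives (1,0), (−√2/2,√2/2), (0,−1), (√2/2,√2/2).
candidate 1: n = (1, 1, -2, -2) → π⊥ ≈ (-1.1213, +1.2929); max(|x|,|y|,|x±y|/√2) = 1.7071 > 1.2 ⇒ ∉ W
candidate 2: n = (0, 1, 1, 1) → π⊥ ≈ (+0.0000, +0.4142); max(|x|,|y|,|x±y|/√2) = 0.4142 ≤ 1.2 ⇒ ∈ W
candidate 3: n = (1, -1, 0, 1) → π⊥ ≈ (+2.4142, +0.0000); max(|x|,|y|,|x±y|/√2) = 2.4142 > 1.2 ⇒ ∉ W
candidate 4: n = (-1, 1, 0, -1) → π⊥ ≈ (-2.4142, +0.0000); max(|x|,|y|,|x±y|/√2) = 2.4142 > 1.2 ⇒ ∉ W
candidate 5: n = (1, -1, -1, 0) → π⊥ ≈ (+1.7071, +0.2929); max(|x|,|y|,|x±y|/√2) = 1.7071 > 1.2 ⇒ ∉ W
candidate 6: n = (1, 0, 1, 1) → π⊥ ≈ (+1.7071, -0.2929); max(|x|,|y|,|x±y|/√2) = 1.7071 > 1.2 ⇒ ∉ W
candidate 7: n = (-1, 0, 0, -3) → π⊥ ≈ (-3.1213, -2.1213); max(|x|,|y|,|x±y|/√2) = 3.7071 > 1.2 ⇒ ∉ W
candidate 8: n = (0, -1, 0, 1) → π⊥ ≈ (+1.4142, +0.0000); max(|x|,|y|,|x±y|/√2) = 1.4142 > 1.2 ⇒ ∉ W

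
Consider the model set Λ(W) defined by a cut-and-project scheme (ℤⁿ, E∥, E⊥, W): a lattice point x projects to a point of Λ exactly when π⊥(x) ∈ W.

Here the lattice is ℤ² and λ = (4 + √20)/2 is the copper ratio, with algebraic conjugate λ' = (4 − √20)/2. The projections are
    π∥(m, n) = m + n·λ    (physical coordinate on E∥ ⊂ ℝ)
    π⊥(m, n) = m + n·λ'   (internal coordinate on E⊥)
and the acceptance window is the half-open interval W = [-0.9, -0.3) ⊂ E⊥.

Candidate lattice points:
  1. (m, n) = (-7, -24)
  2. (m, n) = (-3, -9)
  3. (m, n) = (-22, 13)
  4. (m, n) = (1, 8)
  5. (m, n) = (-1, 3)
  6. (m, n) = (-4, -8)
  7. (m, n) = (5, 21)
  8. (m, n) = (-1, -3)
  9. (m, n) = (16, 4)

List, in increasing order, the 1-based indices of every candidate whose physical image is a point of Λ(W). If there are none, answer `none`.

2, 4

Compute λ' = (4−√20)/2 = -0.236068, so π⊥(m,n) = m -0.236068·n.
#1 (-7,-24): internal coord -7 + (-24)·λ' = -1.334369; -1.334369 ∉ [-0.9, -0.3) → out
#2 (-3,-9): internal coord -3 + (-9)·λ' = -0.875388; -0.875388 ∈ [-0.9, -0.3) → IN Λ
#3 (-22,13): internal coord -22 + (13)·λ' = -25.068884; -25.068884 ∉ [-0.9, -0.3) → out
#4 (1,8): internal coord 1 + (8)·λ' = -0.888544; -0.888544 ∈ [-0.9, -0.3) → IN Λ
#5 (-1,3): internal coord -1 + (3)·λ' = -1.708204; -1.708204 ∉ [-0.9, -0.3) → out
#6 (-4,-8): internal coord -4 + (-8)·λ' = -2.111456; -2.111456 ∉ [-0.9, -0.3) → out
#7 (5,21): internal coord 5 + (21)·λ' = +0.042572; +0.042572 ∉ [-0.9, -0.3) → out
#8 (-1,-3): internal coord -1 + (-3)·λ' = -0.291796; -0.291796 ∉ [-0.9, -0.3) → out
#9 (16,4): internal coord 16 + (4)·λ' = +15.055728; +15.055728 ∉ [-0.9, -0.3) → out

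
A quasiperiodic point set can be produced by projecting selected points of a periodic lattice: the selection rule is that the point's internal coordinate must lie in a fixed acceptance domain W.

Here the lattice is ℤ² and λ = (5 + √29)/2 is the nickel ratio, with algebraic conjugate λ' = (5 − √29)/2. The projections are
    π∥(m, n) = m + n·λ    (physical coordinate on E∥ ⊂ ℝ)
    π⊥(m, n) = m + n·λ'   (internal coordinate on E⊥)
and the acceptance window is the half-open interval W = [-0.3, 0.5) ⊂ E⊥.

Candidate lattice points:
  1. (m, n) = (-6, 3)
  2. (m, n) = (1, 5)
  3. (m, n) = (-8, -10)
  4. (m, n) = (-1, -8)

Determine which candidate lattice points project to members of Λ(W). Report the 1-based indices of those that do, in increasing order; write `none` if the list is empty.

2

Numerically λ ≈ 5.1926 and λ' = −1/λ ≈ -0.1926.
#1 (-6,3): internal coord -6 + (3)·λ' = -6.5777; -6.5777 ∉ [-0.3, 0.5) → out
#2 (1,5): internal coord 1 + (5)·λ' = +0.0371; +0.0371 ∈ [-0.3, 0.5) → IN Λ
#3 (-8,-10): internal coord -8 + (-10)·λ' = -6.0742; -6.0742 ∉ [-0.3, 0.5) → out
#4 (-1,-8): internal coord -1 + (-8)·λ' = +0.5407; +0.5407 ∉ [-0.3, 0.5) → out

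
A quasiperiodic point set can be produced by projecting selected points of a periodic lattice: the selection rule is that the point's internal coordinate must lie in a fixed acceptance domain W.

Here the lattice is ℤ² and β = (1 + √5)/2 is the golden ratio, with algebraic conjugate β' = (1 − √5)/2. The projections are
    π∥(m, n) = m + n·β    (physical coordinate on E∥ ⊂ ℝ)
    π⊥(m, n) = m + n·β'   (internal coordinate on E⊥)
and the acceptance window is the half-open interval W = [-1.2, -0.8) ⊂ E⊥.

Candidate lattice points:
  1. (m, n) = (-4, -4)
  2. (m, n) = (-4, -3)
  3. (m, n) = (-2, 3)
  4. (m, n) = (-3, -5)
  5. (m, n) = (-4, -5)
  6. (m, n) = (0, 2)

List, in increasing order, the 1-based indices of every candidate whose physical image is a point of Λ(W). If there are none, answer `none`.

5

β' = (1−√5)/2 ≈ -0.618034.
[1] lift (-4,-4): star map gives -1.527864; window check -1.2 ≤ -1.527864 < -0.8 is false → out
[2] lift (-4,-3): star map gives -2.145898; window check -1.2 ≤ -2.145898 < -0.8 is false → out
[3] lift (-2,3): star map gives -3.854102; window check -1.2 ≤ -3.854102 < -0.8 is false → out
[4] lift (-3,-5): star map gives 0.090170; window check -1.2 ≤ 0.090170 < -0.8 is false → out
[5] lift (-4,-5): star map gives -0.909830; window check -1.2 ≤ -0.909830 < -0.8 is true → IN Λ
[6] lift (0,2): star map gives -1.236068; window check -1.2 ≤ -1.236068 < -0.8 is false → out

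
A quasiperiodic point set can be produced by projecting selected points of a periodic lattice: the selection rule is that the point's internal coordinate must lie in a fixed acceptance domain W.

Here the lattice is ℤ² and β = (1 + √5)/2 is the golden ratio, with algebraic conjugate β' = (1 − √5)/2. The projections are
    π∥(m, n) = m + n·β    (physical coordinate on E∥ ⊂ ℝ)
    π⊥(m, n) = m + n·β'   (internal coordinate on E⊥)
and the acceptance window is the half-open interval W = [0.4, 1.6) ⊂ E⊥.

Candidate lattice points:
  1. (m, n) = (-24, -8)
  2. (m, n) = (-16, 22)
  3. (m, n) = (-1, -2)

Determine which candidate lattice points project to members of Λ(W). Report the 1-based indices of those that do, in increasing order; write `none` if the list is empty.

none

Compute β' = (1−√5)/2 = -0.6180, so π⊥(m,n) = m -0.6180·n.
candidate 1: (m,n)=(-24,-8) → π∥ = -24-8·β ≈ -36.9443, π⊥ = -24-8·β' ≈ -19.0557 ∉ [0.4, 1.6) ⇒ out
candidate 2: (m,n)=(-16,22) → π∥ = -16+22·β ≈ 19.5967, π⊥ = -16+22·β' ≈ -29.5967 ∉ [0.4, 1.6) ⇒ out
candidate 3: (m,n)=(-1,-2) → π∥ = -1-2·β ≈ -4.2361, π⊥ = -1-2·β' ≈ 0.2361 ∉ [0.4, 1.6) ⇒ out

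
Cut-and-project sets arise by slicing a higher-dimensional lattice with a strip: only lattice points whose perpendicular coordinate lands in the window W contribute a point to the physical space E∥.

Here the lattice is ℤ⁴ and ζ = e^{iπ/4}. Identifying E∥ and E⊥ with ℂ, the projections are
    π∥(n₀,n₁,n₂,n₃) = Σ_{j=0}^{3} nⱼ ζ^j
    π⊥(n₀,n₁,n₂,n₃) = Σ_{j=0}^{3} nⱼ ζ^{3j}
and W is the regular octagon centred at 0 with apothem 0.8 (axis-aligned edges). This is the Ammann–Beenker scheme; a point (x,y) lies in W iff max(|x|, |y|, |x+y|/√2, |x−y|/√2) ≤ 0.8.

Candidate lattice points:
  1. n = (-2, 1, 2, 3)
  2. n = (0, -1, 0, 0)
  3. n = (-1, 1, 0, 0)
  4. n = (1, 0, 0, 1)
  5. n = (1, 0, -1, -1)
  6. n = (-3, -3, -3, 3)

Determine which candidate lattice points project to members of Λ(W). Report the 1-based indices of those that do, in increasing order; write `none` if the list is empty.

5

π⊥(n) = n₀ + n₁ζ³ + n₂ζ⁶ + n₃ζ⁹ where ζ = e^{iπ/4}.
candidate 1: n = (-2, 1, 2, 3) → π⊥ ≈ (-0.585786, +0.828427); max(|x|,|y|,|x±y|/√2) = 1.000000 > 0.8 ⇒ ∉ W
candidate 2: n = (0, -1, 0, 0) → π⊥ ≈ (+0.707107, -0.707107); max(|x|,|y|,|x±y|/√2) = 1.000000 > 0.8 ⇒ ∉ W
candidate 3: n = (-1, 1, 0, 0) → π⊥ ≈ (-1.707107, +0.707107); max(|x|,|y|,|x±y|/√2) = 1.707107 > 0.8 ⇒ ∉ W
candidate 4: n = (1, 0, 0, 1) → π⊥ ≈ (+1.707107, +0.707107); max(|x|,|y|,|x±y|/√2) = 1.707107 > 0.8 ⇒ ∉ W
candidate 5: n = (1, 0, -1, -1) → π⊥ ≈ (+0.292893, +0.292893); max(|x|,|y|,|x±y|/√2) = 0.414214 ≤ 0.8 ⇒ ∈ W
candidate 6: n = (-3, -3, -3, 3) → π⊥ ≈ (+1.242641, +3.000000); max(|x|,|y|,|x±y|/√2) = 3.000000 > 0.8 ⇒ ∉ W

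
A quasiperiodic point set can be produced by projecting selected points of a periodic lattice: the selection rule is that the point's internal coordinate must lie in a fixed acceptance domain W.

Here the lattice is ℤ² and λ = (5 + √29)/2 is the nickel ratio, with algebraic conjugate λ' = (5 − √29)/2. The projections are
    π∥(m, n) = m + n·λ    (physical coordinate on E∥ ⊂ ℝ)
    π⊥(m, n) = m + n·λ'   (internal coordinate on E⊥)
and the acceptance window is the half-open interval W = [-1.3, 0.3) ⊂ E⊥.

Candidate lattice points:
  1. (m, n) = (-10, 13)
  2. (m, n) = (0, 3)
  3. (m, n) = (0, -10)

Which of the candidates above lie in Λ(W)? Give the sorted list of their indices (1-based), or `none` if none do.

2

Compute λ' = (5−√29)/2 = -0.19258, so π⊥(m,n) = m -0.19258·n.
#1 (-10,13): internal coord -10 + (13)·λ' = -12.50357; -12.50357 ∉ [-1.3, 0.3) → out
#2 (0,3): internal coord 0 + (3)·λ' = -0.57775; -0.57775 ∈ [-1.3, 0.3) → IN Λ
#3 (0,-10): internal coord 0 + (-10)·λ' = +1.92582; +1.92582 ∉ [-1.3, 0.3) → out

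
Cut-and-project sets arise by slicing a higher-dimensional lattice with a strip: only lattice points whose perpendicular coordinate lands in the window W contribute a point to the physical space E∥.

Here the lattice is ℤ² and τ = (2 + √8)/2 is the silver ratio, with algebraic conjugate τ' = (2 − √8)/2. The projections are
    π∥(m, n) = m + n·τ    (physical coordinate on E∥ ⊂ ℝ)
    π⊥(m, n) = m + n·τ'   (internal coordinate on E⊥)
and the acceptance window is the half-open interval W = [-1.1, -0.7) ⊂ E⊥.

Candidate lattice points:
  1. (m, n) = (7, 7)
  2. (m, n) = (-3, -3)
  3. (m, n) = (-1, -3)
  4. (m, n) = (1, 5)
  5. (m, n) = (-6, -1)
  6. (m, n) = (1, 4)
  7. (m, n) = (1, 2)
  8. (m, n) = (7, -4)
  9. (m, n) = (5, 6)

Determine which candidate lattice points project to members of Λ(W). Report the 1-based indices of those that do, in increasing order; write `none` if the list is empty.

4

Numerically τ ≈ 2.414214 and τ' = −1/τ ≈ -0.414214.
#1 (7,7): internal coord 7 + (7)·τ' = +4.100505; +4.100505 ∉ [-1.1, -0.7) → out
#2 (-3,-3): internal coord -3 + (-3)·τ' = -1.757359; -1.757359 ∉ [-1.1, -0.7) → out
#3 (-1,-3): internal coord -1 + (-3)·τ' = +0.242641; +0.242641 ∉ [-1.1, -0.7) → out
#4 (1,5): internal coord 1 + (5)·τ' = -1.071068; -1.071068 ∈ [-1.1, -0.7) → IN Λ
#5 (-6,-1): internal coord -6 + (-1)·τ' = -5.585786; -5.585786 ∉ [-1.1, -0.7) → out
#6 (1,4): internal coord 1 + (4)·τ' = -0.656854; -0.656854 ∉ [-1.1, -0.7) → out
#7 (1,2): internal coord 1 + (2)·τ' = +0.171573; +0.171573 ∉ [-1.1, -0.7) → out
#8 (7,-4): internal coord 7 + (-4)·τ' = +8.656854; +8.656854 ∉ [-1.1, -0.7) → out
#9 (5,6): internal coord 5 + (6)·τ' = +2.514719; +2.514719 ∉ [-1.1, -0.7) → out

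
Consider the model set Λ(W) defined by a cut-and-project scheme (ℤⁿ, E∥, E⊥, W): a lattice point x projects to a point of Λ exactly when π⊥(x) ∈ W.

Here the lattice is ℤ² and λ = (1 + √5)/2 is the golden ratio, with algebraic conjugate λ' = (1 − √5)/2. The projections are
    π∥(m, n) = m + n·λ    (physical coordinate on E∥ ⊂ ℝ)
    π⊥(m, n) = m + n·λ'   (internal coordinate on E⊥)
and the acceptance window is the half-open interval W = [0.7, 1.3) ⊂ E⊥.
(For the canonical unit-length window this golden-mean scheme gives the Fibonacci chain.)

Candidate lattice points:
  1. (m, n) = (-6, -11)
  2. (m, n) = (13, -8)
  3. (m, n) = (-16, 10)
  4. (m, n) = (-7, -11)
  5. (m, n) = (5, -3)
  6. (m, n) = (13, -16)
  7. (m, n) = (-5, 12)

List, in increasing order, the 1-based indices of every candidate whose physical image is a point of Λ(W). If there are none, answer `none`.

Compute λ' = (1−√5)/2 = -0.618034, so π⊥(m,n) = m -0.618034·n.
candidate 1: (m,n)=(-6,-11) → π∥ = -6-11·λ ≈ -23.798374, π⊥ = -6-11·λ' ≈ 0.798374 ∈ [0.7, 1.3) ⇒ IN Λ
candidate 2: (m,n)=(13,-8) → π∥ = 13-8·λ ≈ 0.055728, π⊥ = 13-8·λ' ≈ 17.944272 ∉ [0.7, 1.3) ⇒ out
candidate 3: (m,n)=(-16,10) → π∥ = -16+10·λ ≈ 0.180340, π⊥ = -16+10·λ' ≈ -22.180340 ∉ [0.7, 1.3) ⇒ out
candidate 4: (m,n)=(-7,-11) → π∥ = -7-11·λ ≈ -24.798374, π⊥ = -7-11·λ' ≈ -0.201626 ∉ [0.7, 1.3) ⇒ out
candidate 5: (m,n)=(5,-3) → π∥ = 5-3·λ ≈ 0.145898, π⊥ = 5-3·λ' ≈ 6.854102 ∉ [0.7, 1.3) ⇒ out
candidate 6: (m,n)=(13,-16) → π∥ = 13-16·λ ≈ -12.888544, π⊥ = 13-16·λ' ≈ 22.888544 ∉ [0.7, 1.3) ⇒ out
candidate 7: (m,n)=(-5,12) → π∥ = -5+12·λ ≈ 14.416408, π⊥ = -5+12·λ' ≈ -12.416408 ∉ [0.7, 1.3) ⇒ out

1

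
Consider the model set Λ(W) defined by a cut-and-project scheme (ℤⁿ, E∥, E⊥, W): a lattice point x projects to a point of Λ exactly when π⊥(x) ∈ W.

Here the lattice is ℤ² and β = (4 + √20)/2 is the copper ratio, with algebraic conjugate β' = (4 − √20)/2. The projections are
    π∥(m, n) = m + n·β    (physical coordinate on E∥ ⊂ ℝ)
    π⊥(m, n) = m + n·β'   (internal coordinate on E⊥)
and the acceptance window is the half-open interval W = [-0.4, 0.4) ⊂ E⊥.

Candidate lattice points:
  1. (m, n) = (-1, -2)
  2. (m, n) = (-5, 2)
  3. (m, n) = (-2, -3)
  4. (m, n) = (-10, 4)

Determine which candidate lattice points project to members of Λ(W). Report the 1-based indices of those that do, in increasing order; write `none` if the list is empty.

Compute β' = (4−√20)/2 = -0.23607, so π⊥(m,n) = m -0.23607·n.
#1 (-1,-2): internal coord -1 + (-2)·β' = -0.52786; -0.52786 ∉ [-0.4, 0.4) → out
#2 (-5,2): internal coord -5 + (2)·β' = -5.47214; -5.47214 ∉ [-0.4, 0.4) → out
#3 (-2,-3): internal coord -2 + (-3)·β' = -1.29180; -1.29180 ∉ [-0.4, 0.4) → out
#4 (-10,4): internal coord -10 + (4)·β' = -10.94427; -10.94427 ∉ [-0.4, 0.4) → out

none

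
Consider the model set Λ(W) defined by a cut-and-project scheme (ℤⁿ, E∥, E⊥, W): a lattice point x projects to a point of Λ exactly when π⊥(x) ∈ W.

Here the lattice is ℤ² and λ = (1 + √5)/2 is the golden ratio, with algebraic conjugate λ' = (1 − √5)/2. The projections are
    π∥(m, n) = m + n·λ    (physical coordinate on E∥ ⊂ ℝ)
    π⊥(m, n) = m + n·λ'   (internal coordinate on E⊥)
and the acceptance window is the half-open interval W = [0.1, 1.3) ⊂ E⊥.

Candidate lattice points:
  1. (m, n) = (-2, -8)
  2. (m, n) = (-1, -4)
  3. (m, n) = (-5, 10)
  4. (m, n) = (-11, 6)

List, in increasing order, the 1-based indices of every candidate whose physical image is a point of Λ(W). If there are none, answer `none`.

none

Compute λ' = (1−√5)/2 = -0.6180, so π⊥(m,n) = m -0.6180·n.
#1 (-2,-8): internal coord -2 + (-8)·λ' = +2.9443; +2.9443 ∉ [0.1, 1.3) → out
#2 (-1,-4): internal coord -1 + (-4)·λ' = +1.4721; +1.4721 ∉ [0.1, 1.3) → out
#3 (-5,10): internal coord -5 + (10)·λ' = -11.1803; -11.1803 ∉ [0.1, 1.3) → out
#4 (-11,6): internal coord -11 + (6)·λ' = -14.7082; -14.7082 ∉ [0.1, 1.3) → out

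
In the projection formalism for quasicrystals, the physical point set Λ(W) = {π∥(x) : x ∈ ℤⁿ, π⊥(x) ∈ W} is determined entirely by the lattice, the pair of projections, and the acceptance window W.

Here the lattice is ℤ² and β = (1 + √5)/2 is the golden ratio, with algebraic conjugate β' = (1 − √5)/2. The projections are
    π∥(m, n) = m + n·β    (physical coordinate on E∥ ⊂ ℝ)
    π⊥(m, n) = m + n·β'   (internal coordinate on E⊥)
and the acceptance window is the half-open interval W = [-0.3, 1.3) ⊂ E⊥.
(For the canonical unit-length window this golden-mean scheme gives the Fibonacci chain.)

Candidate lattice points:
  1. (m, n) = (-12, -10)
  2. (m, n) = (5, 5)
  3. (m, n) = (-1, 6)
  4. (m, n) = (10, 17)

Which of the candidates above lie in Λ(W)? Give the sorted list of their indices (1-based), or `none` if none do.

Numerically β ≈ 1.618034 and β' = −1/β ≈ -0.618034.
#1 (-12,-10): internal coord -12 + (-10)·β' = -5.819660; -5.819660 ∉ [-0.3, 1.3) → out
#2 (5,5): internal coord 5 + (5)·β' = +1.909830; +1.909830 ∉ [-0.3, 1.3) → out
#3 (-1,6): internal coord -1 + (6)·β' = -4.708204; -4.708204 ∉ [-0.3, 1.3) → out
#4 (10,17): internal coord 10 + (17)·β' = -0.506578; -0.506578 ∉ [-0.3, 1.3) → out

none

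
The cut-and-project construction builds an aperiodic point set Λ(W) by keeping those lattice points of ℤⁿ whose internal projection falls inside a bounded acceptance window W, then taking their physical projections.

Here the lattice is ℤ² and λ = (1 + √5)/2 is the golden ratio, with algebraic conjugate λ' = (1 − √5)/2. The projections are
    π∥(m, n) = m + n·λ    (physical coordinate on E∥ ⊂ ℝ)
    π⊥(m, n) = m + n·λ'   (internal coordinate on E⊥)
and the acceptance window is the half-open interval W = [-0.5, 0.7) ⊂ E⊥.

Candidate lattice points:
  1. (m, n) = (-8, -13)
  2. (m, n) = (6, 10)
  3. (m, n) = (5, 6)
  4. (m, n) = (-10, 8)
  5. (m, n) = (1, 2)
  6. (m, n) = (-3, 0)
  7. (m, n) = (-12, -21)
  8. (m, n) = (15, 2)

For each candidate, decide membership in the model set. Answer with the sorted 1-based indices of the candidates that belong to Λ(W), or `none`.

1, 2, 5

λ' = (1−√5)/2 ≈ -0.61803.
candidate 1: (m,n)=(-8,-13) → π∥ = -8-13·λ ≈ -29.03444, π⊥ = -8-13·λ' ≈ 0.03444 ∈ [-0.5, 0.7) ⇒ IN Λ
candidate 2: (m,n)=(6,10) → π∥ = 6+10·λ ≈ 22.18034, π⊥ = 6+10·λ' ≈ -0.18034 ∈ [-0.5, 0.7) ⇒ IN Λ
candidate 3: (m,n)=(5,6) → π∥ = 5+6·λ ≈ 14.70820, π⊥ = 5+6·λ' ≈ 1.29180 ∉ [-0.5, 0.7) ⇒ out
candidate 4: (m,n)=(-10,8) → π∥ = -10+8·λ ≈ 2.94427, π⊥ = -10+8·λ' ≈ -14.94427 ∉ [-0.5, 0.7) ⇒ out
candidate 5: (m,n)=(1,2) → π∥ = 1+2·λ ≈ 4.23607, π⊥ = 1+2·λ' ≈ -0.23607 ∈ [-0.5, 0.7) ⇒ IN Λ
candidate 6: (m,n)=(-3,0) → π∥ = -3+0·λ ≈ -3.00000, π⊥ = -3+0·λ' ≈ -3.00000 ∉ [-0.5, 0.7) ⇒ out
candidate 7: (m,n)=(-12,-21) → π∥ = -12-21·λ ≈ -45.97871, π⊥ = -12-21·λ' ≈ 0.97871 ∉ [-0.5, 0.7) ⇒ out
candidate 8: (m,n)=(15,2) → π∥ = 15+2·λ ≈ 18.23607, π⊥ = 15+2·λ' ≈ 13.76393 ∉ [-0.5, 0.7) ⇒ out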